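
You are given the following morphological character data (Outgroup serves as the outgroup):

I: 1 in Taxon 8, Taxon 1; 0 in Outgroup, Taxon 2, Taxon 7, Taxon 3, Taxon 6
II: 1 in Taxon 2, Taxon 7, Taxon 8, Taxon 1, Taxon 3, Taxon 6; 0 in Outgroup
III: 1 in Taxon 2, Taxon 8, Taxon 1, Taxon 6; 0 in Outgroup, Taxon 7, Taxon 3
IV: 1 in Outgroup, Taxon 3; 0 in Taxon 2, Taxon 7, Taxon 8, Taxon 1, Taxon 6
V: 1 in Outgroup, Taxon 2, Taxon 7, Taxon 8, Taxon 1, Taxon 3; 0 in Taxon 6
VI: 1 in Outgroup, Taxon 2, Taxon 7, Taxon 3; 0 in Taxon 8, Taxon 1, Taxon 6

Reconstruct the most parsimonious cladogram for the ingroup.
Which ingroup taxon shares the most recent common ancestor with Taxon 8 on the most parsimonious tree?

Taxon 1

Character polarity is set by the outgroup: the derived state is whichever differs from the outgroup's state, so for IV, V, VI the derived state is '0', and for the remaining characters it is '1'.
I (derived state '1') is shared by Taxon 1 and Taxon 8 — a synapomorphy uniting that clade.
All ingroup taxa share the derived state '1' for II; it defines the ingroup but does not resolve relationships within it.
III (derived state '1') is shared by Taxon 1, Taxon 2, Taxon 6, and Taxon 8 — a synapomorphy uniting that clade.
Only Taxon 1, Taxon 2, Taxon 6, Taxon 7, and Taxon 8 show the derived state '0' for IV, supporting them as a clade.
V: derived state '0' in Taxon 6 only — an autapomorphy, so it tells us nothing about relationships among taxa.
VI (derived state '0') is shared by Taxon 1, Taxon 6, and Taxon 8 — a synapomorphy uniting that clade.
Most parsimonious ingroup topology: (((Taxon 2,((Taxon 8,Taxon 1),Taxon 6)),Taxon 7),Taxon 3).
Taxon 8 and Taxon 1 form a cherry on this tree, so they are sister taxa.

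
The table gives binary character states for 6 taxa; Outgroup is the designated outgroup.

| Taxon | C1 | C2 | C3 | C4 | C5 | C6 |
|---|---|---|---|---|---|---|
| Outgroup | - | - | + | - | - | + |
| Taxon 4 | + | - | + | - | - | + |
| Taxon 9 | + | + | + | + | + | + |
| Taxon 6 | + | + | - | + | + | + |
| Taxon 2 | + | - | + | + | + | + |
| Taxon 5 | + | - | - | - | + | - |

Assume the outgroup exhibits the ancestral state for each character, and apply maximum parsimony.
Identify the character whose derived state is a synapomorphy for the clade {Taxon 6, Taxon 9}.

C2

Character polarity is set by the outgroup: the derived state is whichever differs from the outgroup's state, so for C3, C6 the derived state is '-', and for the remaining characters it is '+'.
All ingroup taxa share the derived state '+' for C1; it defines the ingroup but does not resolve relationships within it.
Only Taxon 6 and Taxon 9 show the derived state '+' for C2, supporting them as a clade.
C3 groups Taxon 5 and Taxon 6, which is incompatible with the clades supported by the remaining characters; treating it as convergent (homoplasy) costs fewer steps than any alternative tree.
C4 (derived state '+') is shared by Taxon 2, Taxon 6, and Taxon 9 — a synapomorphy uniting that clade.
C5 (derived state '+') is shared by Taxon 2, Taxon 5, Taxon 6, and Taxon 9 — a synapomorphy uniting that clade.
C6 (derived state '-') is unique to Taxon 5 (autapomorphy; uninformative for grouping).
Most parsimonious ingroup topology: (Taxon 4,(((Taxon 9,Taxon 6),Taxon 2),Taxon 5)).
The clade {Taxon 6, Taxon 9} is supported by C2: its derived state '+' occurs in exactly those taxa and in no other taxon (including the outgroup).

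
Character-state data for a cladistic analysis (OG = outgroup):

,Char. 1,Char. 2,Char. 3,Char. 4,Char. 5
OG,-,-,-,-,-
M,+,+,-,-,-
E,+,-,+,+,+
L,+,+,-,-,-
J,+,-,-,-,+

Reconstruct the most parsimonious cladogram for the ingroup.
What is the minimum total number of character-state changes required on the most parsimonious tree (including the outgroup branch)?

The outgroup has state '-' for every character, so '+' is the derived state throughout.
All ingroup taxa share the derived state '+' for Char. 1; it defines the ingroup but does not resolve relationships within it.
Only L and M show the derived state '+' for Char. 2, supporting them as a clade.
Char. 3 (derived state '+') is unique to E (autapomorphy; uninformative for grouping).
Char. 4 (derived state '+') is unique to E (autapomorphy; uninformative for grouping).
Only E and J show the derived state '+' for Char. 5, supporting them as a clade.
Most parsimonious ingroup topology: ((M,L),(E,J)).
Changes per character on this tree: Char. 1: 1; Char. 2: 1; Char. 3: 1; Char. 4: 1; Char. 5: 1.
Total = 5.

5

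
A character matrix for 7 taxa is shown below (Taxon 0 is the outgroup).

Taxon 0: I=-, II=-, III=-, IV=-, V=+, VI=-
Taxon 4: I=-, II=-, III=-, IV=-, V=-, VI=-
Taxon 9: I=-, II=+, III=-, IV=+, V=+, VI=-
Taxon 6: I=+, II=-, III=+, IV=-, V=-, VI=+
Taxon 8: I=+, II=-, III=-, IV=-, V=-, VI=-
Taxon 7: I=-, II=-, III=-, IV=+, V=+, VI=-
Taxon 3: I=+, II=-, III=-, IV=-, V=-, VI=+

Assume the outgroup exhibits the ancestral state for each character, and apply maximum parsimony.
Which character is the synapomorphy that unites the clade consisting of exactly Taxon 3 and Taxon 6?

Character polarity is set by the outgroup: the derived state is whichever differs from the outgroup's state, so for V the derived state is '-', and for the remaining characters it is '+'.
I: derived state '+' in Taxon 3, Taxon 6, and Taxon 8 only — synapomorphy for {Taxon 3, Taxon 6, Taxon 8}.
II: derived state '+' in Taxon 9 only — an autapomorphy, so it tells us nothing about relationships among taxa.
III: derived state '+' in Taxon 6 only — an autapomorphy, so it tells us nothing about relationships among taxa.
Only Taxon 7 and Taxon 9 show the derived state '+' for IV, supporting them as a clade.
Only Taxon 3, Taxon 4, Taxon 6, and Taxon 8 show the derived state '-' for V, supporting them as a clade.
Only Taxon 3 and Taxon 6 show the derived state '+' for VI, supporting them as a clade.
Most parsimonious ingroup topology: ((Taxon 4,((Taxon 6,Taxon 3),Taxon 8)),(Taxon 9,Taxon 7)).
The clade {Taxon 3, Taxon 6} is supported by VI: its derived state '+' occurs in exactly those taxa and in no other taxon (including the outgroup).

VI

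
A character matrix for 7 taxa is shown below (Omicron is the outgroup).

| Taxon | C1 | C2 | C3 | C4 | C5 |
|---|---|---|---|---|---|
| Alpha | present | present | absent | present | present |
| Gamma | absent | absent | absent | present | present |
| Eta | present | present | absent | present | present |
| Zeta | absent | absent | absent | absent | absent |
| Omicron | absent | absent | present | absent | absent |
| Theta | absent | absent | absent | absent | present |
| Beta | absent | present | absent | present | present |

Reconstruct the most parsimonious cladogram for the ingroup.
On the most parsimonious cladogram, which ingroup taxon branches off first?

Zeta

Character polarity is set by the outgroup: the derived state is whichever differs from the outgroup's state, so for C3 the derived state is 'absent', and for the remaining characters it is 'present'.
C1 (derived state 'present') is shared by Alpha and Eta — a synapomorphy uniting that clade.
C2 (derived state 'present') is shared by Alpha, Beta, and Eta — a synapomorphy uniting that clade.
All ingroup taxa share the derived state 'absent' for C3; it defines the ingroup but does not resolve relationships within it.
C4: derived state 'present' in Alpha, Beta, Eta, and Gamma only — synapomorphy for {Alpha, Beta, Eta, Gamma}.
Only Alpha, Beta, Eta, Gamma, and Theta show the derived state 'present' for C5, supporting them as a clade.
Most parsimonious ingroup topology: (((((Eta,Alpha),Beta),Gamma),Theta),Zeta).
Zeta is sister to the clade containing all other ingroup taxa, so it is the earliest-diverging (most basal) ingroup lineage.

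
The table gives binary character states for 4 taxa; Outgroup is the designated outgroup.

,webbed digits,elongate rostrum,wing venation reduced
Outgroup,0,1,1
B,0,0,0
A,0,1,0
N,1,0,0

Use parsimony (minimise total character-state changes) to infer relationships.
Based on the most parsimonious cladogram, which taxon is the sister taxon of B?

N

Character polarity is set by the outgroup: the derived state is whichever differs from the outgroup's state, so for elongate rostrum, wing venation reduced the derived state is '0', and for the remaining characters it is '1'.
webbed digits (derived state '1') is unique to N (autapomorphy; uninformative for grouping).
elongate rostrum: derived state '0' in B and N only — synapomorphy for {B, N}.
All ingroup taxa share the derived state '0' for wing venation reduced; it defines the ingroup but does not resolve relationships within it.
Most parsimonious ingroup topology: ((B,N),A).
B and N form a cherry on this tree, so they are sister taxa.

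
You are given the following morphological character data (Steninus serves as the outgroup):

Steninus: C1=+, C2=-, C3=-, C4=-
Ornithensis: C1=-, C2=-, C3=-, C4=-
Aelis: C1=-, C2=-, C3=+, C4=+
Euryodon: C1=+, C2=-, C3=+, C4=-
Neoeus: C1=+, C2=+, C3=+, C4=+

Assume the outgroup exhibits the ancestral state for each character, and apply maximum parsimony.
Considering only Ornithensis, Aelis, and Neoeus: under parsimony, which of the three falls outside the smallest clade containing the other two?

Ornithensis

Character polarity is set by the outgroup: the derived state is whichever differs from the outgroup's state, so for C1 the derived state is '-', and for the remaining characters it is '+'.
C1 (state '-') occurs in Aelis and Ornithensis but conflicts with the nesting implied by the other characters — most parsimoniously interpreted as homoplasy.
C2: derived state '+' in Neoeus only — an autapomorphy, so it tells us nothing about relationships among taxa.
C3 (derived state '+') is shared by Aelis, Euryodon, and Neoeus — a synapomorphy uniting that clade.
Only Aelis and Neoeus show the derived state '+' for C4, supporting them as a clade.
Most parsimonious ingroup topology: (Ornithensis,((Aelis,Neoeus),Euryodon)).
Neoeus and Aelis share a more recent common ancestor with each other than either does with Ornithensis, so Ornithensis is the least closely related of the three.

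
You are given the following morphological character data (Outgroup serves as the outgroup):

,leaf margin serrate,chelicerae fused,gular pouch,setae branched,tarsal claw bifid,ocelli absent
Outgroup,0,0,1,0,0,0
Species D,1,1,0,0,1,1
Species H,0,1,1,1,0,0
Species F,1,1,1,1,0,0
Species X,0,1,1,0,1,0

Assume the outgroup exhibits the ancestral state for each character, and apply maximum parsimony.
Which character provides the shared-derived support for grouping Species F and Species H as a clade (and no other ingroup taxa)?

Character polarity is set by the outgroup: the derived state is whichever differs from the outgroup's state, so for gular pouch the derived state is '0', and for the remaining characters it is '1'.
leaf margin serrate (state '1') occurs in Species D and Species F but conflicts with the nesting implied by the other characters — most parsimoniously interpreted as homoplasy.
All ingroup taxa share the derived state '1' for chelicerae fused; it defines the ingroup but does not resolve relationships within it.
gular pouch: derived state '0' in Species D only — an autapomorphy, so it tells us nothing about relationships among taxa.
Only Species F and Species H show the derived state '1' for setae branched, supporting them as a clade.
Only Species D and Species X show the derived state '1' for tarsal claw bifid, supporting them as a clade.
ocelli absent: derived state '1' in Species D only — an autapomorphy, so it tells us nothing about relationships among taxa.
Most parsimonious ingroup topology: ((Species D,Species X),(Species H,Species F)).
The clade {Species F, Species H} is supported by setae branched: its derived state '1' occurs in exactly those taxa and in no other taxon (including the outgroup).

setae branched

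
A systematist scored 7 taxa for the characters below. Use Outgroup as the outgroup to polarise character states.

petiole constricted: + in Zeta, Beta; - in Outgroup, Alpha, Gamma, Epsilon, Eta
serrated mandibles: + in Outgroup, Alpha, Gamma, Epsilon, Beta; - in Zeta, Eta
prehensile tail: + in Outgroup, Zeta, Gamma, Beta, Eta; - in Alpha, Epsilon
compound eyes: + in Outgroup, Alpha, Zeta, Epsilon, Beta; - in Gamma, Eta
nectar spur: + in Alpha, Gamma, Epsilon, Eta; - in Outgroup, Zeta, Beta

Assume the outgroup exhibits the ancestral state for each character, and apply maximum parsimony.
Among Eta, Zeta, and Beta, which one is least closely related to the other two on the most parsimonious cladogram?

Eta

Character polarity is set by the outgroup: the derived state is whichever differs from the outgroup's state, so for serrated mandibles, prehensile tail, compound eyes the derived state is '-', and for the remaining characters it is '+'.
petiole constricted (derived state '+') is shared by Beta and Zeta — a synapomorphy uniting that clade.
serrated mandibles groups Eta and Zeta, which is incompatible with the clades supported by the remaining characters; treating it as convergent (homoplasy) costs fewer steps than any alternative tree.
Only Alpha and Epsilon show the derived state '-' for prehensile tail, supporting them as a clade.
compound eyes (derived state '-') is shared by Eta and Gamma — a synapomorphy uniting that clade.
Only Alpha, Epsilon, Eta, and Gamma show the derived state '+' for nectar spur, supporting them as a clade.
Most parsimonious ingroup topology: (((Alpha,Epsilon),(Gamma,Eta)),(Zeta,Beta)).
Zeta and Beta share a more recent common ancestor with each other than either does with Eta, so Eta is the least closely related of the three.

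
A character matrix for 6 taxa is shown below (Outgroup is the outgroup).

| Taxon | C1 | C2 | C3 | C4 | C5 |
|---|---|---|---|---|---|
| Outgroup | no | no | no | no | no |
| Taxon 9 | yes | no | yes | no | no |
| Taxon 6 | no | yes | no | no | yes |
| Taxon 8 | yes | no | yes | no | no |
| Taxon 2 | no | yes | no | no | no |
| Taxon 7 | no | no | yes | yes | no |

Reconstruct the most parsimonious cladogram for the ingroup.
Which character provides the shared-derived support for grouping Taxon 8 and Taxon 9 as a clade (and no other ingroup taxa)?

The outgroup has state 'no' for every character, so 'yes' is the derived state throughout.
C1: derived state 'yes' in Taxon 8 and Taxon 9 only — synapomorphy for {Taxon 8, Taxon 9}.
C2: derived state 'yes' in Taxon 2 and Taxon 6 only — synapomorphy for {Taxon 2, Taxon 6}.
Only Taxon 7, Taxon 8, and Taxon 9 show the derived state 'yes' for C3, supporting them as a clade.
C4: derived state 'yes' in Taxon 7 only — an autapomorphy, so it tells us nothing about relationships among taxa.
C5 (derived state 'yes') is unique to Taxon 6 (autapomorphy; uninformative for grouping).
Most parsimonious ingroup topology: (((Taxon 9,Taxon 8),Taxon 7),(Taxon 6,Taxon 2)).
The clade {Taxon 8, Taxon 9} is supported by C1: its derived state 'yes' occurs in exactly those taxa and in no other taxon (including the outgroup).

C1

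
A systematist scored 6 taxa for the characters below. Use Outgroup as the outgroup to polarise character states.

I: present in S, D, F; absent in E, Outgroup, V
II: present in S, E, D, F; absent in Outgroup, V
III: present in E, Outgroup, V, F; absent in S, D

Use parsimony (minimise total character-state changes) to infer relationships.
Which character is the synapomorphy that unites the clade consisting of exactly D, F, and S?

I

Character polarity is set by the outgroup: the derived state is whichever differs from the outgroup's state, so for III the derived state is 'absent', and for the remaining characters it is 'present'.
I (derived state 'present') is shared by D, F, and S — a synapomorphy uniting that clade.
II (derived state 'present') is shared by D, E, F, and S — a synapomorphy uniting that clade.
III: derived state 'absent' in D and S only — synapomorphy for {D, S}.
Most parsimonious ingroup topology: ((((S,D),F),E),V).
The clade {D, F, S} is supported by I: its derived state 'present' occurs in exactly those taxa and in no other taxon (including the outgroup).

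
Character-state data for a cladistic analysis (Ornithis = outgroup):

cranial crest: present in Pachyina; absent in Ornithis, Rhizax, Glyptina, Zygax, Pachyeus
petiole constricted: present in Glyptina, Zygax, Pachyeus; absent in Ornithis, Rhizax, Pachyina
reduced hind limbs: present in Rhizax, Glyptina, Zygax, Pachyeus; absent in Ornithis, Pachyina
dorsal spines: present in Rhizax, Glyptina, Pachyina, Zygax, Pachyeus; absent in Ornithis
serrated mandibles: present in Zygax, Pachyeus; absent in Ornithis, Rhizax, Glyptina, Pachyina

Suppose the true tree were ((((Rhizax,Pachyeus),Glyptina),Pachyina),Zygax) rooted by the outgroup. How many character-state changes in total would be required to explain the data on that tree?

9

Map each character onto ((((Rhizax,Pachyeus),Glyptina),Pachyina),Zygax) (rooted by Ornithis) and count the minimum state changes it requires (Fitch parsimony):
cranial crest: 1; petiole constricted: 3; reduced hind limbs: 2; dorsal spines: 1; serrated mandibles: 2.
Total tree length = 9.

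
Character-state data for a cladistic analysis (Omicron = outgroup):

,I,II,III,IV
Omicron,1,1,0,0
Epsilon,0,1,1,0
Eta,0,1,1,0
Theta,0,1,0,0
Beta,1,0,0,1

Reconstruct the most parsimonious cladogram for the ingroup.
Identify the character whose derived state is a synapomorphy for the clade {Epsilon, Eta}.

III

Character polarity is set by the outgroup: the derived state is whichever differs from the outgroup's state, so for I, II the derived state is '0', and for the remaining characters it is '1'.
Only Epsilon, Eta, and Theta show the derived state '0' for I, supporting them as a clade.
II: derived state '0' in Beta only — an autapomorphy, so it tells us nothing about relationships among taxa.
III: derived state '1' in Epsilon and Eta only — synapomorphy for {Epsilon, Eta}.
IV (derived state '1') is unique to Beta (autapomorphy; uninformative for grouping).
Most parsimonious ingroup topology: (((Epsilon,Eta),Theta),Beta).
The clade {Epsilon, Eta} is supported by III: its derived state '1' occurs in exactly those taxa and in no other taxon (including the outgroup).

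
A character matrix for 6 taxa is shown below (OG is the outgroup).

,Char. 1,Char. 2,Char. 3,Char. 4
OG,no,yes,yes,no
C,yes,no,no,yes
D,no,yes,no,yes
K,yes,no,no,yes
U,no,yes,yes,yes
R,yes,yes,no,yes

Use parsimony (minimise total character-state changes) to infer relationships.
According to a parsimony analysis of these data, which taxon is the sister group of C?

Character polarity is set by the outgroup: the derived state is whichever differs from the outgroup's state, so for Char. 2, Char. 3 the derived state is 'no', and for the remaining characters it is 'yes'.
Char. 1: derived state 'yes' in C, K, and R only — synapomorphy for {C, K, R}.
Only C and K show the derived state 'no' for Char. 2, supporting them as a clade.
Only C, D, K, and R show the derived state 'no' for Char. 3, supporting them as a clade.
All ingroup taxa share the derived state 'yes' for Char. 4; it defines the ingroup but does not resolve relationships within it.
Most parsimonious ingroup topology: ((((C,K),R),D),U).
C and K form a cherry on this tree, so they are sister taxa.

K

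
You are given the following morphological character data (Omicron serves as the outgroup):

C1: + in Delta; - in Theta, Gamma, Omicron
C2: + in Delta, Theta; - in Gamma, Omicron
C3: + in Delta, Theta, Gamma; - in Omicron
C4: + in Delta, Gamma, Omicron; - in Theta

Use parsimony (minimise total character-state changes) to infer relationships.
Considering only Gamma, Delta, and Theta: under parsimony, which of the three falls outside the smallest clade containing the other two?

Gamma

Character polarity is set by the outgroup: the derived state is whichever differs from the outgroup's state, so for C4 the derived state is '-', and for the remaining characters it is '+'.
C1 (derived state '+') is unique to Delta (autapomorphy; uninformative for grouping).
C2 (derived state '+') is shared by Delta and Theta — a synapomorphy uniting that clade.
All ingroup taxa share the derived state '+' for C3; it defines the ingroup but does not resolve relationships within it.
C4 (derived state '-') is unique to Theta (autapomorphy; uninformative for grouping).
Most parsimonious ingroup topology: ((Delta,Theta),Gamma).
Delta and Theta share a more recent common ancestor with each other than either does with Gamma, so Gamma is the least closely related of the three.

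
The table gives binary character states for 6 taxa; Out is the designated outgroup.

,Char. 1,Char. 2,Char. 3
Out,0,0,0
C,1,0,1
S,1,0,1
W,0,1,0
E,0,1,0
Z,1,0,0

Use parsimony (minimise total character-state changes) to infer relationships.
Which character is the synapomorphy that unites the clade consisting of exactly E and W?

Char. 2

The outgroup has state '0' for every character, so '1' is the derived state throughout.
Char. 1: derived state '1' in C, S, and Z only — synapomorphy for {C, S, Z}.
Char. 2 (derived state '1') is shared by E and W — a synapomorphy uniting that clade.
Only C and S show the derived state '1' for Char. 3, supporting them as a clade.
Most parsimonious ingroup topology: (((C,S),Z),(W,E)).
The clade {E, W} is supported by Char. 2: its derived state '1' occurs in exactly those taxa and in no other taxon (including the outgroup).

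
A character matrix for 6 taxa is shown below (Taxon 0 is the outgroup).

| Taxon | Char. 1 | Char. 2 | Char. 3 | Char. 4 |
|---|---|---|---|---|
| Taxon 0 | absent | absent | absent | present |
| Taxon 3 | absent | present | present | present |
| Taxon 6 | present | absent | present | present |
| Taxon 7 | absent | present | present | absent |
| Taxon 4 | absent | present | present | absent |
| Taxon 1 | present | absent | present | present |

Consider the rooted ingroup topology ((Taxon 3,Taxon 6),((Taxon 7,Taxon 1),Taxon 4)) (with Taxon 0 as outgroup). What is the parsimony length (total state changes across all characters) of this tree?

Map each character onto ((Taxon 3,Taxon 6),((Taxon 7,Taxon 1),Taxon 4)) (rooted by Taxon 0) and count the minimum state changes it requires (Fitch parsimony):
Char. 1: 2; Char. 2: 3; Char. 3: 1; Char. 4: 2.
Total tree length = 8.

8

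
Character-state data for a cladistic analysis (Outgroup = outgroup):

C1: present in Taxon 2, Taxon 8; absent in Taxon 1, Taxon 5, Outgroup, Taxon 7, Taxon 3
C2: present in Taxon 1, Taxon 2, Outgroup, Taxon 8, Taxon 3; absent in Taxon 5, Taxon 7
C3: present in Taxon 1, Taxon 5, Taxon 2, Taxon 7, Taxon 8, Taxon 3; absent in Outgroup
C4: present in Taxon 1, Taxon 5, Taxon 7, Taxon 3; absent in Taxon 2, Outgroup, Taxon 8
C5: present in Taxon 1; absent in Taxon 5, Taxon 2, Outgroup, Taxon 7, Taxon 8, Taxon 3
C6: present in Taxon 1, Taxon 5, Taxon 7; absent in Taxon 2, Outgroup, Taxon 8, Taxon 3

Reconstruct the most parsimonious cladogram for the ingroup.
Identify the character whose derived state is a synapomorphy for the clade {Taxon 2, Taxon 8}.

C1

Character polarity is set by the outgroup: the derived state is whichever differs from the outgroup's state, so for C2 the derived state is 'absent', and for the remaining characters it is 'present'.
C1: derived state 'present' in Taxon 2 and Taxon 8 only — synapomorphy for {Taxon 2, Taxon 8}.
C2: derived state 'absent' in Taxon 5 and Taxon 7 only — synapomorphy for {Taxon 5, Taxon 7}.
All ingroup taxa share the derived state 'present' for C3; it defines the ingroup but does not resolve relationships within it.
Only Taxon 1, Taxon 3, Taxon 5, and Taxon 7 show the derived state 'present' for C4, supporting them as a clade.
C5: derived state 'present' in Taxon 1 only — an autapomorphy, so it tells us nothing about relationships among taxa.
C6: derived state 'present' in Taxon 1, Taxon 5, and Taxon 7 only — synapomorphy for {Taxon 1, Taxon 5, Taxon 7}.
Most parsimonious ingroup topology: ((Taxon 3,((Taxon 7,Taxon 5),Taxon 1)),(Taxon 2,Taxon 8)).
The clade {Taxon 2, Taxon 8} is supported by C1: its derived state 'present' occurs in exactly those taxa and in no other taxon (including the outgroup).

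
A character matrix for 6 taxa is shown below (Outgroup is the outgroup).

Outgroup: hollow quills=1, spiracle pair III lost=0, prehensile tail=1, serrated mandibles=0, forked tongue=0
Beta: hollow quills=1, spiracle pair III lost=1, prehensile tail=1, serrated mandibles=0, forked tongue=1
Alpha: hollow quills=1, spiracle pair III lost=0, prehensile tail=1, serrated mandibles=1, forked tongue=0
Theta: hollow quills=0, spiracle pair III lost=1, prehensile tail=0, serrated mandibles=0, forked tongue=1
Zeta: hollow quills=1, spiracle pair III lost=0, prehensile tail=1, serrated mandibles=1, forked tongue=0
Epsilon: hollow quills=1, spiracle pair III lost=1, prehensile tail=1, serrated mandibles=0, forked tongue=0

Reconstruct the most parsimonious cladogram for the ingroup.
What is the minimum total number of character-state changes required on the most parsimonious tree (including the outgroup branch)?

Character polarity is set by the outgroup: the derived state is whichever differs from the outgroup's state, so for hollow quills, prehensile tail the derived state is '0', and for the remaining characters it is '1'.
hollow quills: derived state '0' in Theta only — an autapomorphy, so it tells us nothing about relationships among taxa.
spiracle pair III lost (derived state '1') is shared by Beta, Epsilon, and Theta — a synapomorphy uniting that clade.
prehensile tail: derived state '0' in Theta only — an autapomorphy, so it tells us nothing about relationships among taxa.
serrated mandibles (derived state '1') is shared by Alpha and Zeta — a synapomorphy uniting that clade.
Only Beta and Theta show the derived state '1' for forked tongue, supporting them as a clade.
Most parsimonious ingroup topology: (((Beta,Theta),Epsilon),(Alpha,Zeta)).
Changes per character on this tree: hollow quills: 1; spiracle pair III lost: 1; prehensile tail: 1; serrated mandibles: 1; forked tongue: 1.
Total = 5.

5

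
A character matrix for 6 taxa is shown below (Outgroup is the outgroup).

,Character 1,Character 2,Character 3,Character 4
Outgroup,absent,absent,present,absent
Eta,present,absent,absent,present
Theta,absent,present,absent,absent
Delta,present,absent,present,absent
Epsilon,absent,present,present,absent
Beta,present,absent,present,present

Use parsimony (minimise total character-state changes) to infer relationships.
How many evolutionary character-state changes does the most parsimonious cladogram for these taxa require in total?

5

Character polarity is set by the outgroup: the derived state is whichever differs from the outgroup's state, so for Character 3 the derived state is 'absent', and for the remaining characters it is 'present'.
Character 1 (derived state 'present') is shared by Beta, Delta, and Eta — a synapomorphy uniting that clade.
Character 2: derived state 'present' in Epsilon and Theta only — synapomorphy for {Epsilon, Theta}.
Character 3 groups Eta and Theta, which is incompatible with the clades supported by the remaining characters; treating it as convergent (homoplasy) costs fewer steps than any alternative tree.
Character 4 (derived state 'present') is shared by Beta and Eta — a synapomorphy uniting that clade.
Most parsimonious ingroup topology: (((Eta,Beta),Delta),(Theta,Epsilon)).
Changes per character on this tree: Character 1: 1; Character 2: 1; Character 3: 2; Character 4: 1.
Total = 5.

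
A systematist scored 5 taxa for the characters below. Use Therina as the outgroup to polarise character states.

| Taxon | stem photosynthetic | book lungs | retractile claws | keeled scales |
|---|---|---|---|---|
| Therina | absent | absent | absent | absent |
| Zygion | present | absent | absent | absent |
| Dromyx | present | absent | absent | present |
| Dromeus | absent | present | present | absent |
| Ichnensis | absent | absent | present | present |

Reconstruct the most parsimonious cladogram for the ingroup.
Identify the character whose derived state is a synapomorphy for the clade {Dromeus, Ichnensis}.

retractile claws

The outgroup has state 'absent' for every character, so 'present' is the derived state throughout.
Only Dromyx and Zygion show the derived state 'present' for stem photosynthetic, supporting them as a clade.
book lungs (derived state 'present') is unique to Dromeus (autapomorphy; uninformative for grouping).
retractile claws (derived state 'present') is shared by Dromeus and Ichnensis — a synapomorphy uniting that clade.
keeled scales groups Dromyx and Ichnensis, which is incompatible with the clades supported by the remaining characters; treating it as convergent (homoplasy) costs fewer steps than any alternative tree.
Most parsimonious ingroup topology: ((Zygion,Dromyx),(Dromeus,Ichnensis)).
The clade {Dromeus, Ichnensis} is supported by retractile claws: its derived state 'present' occurs in exactly those taxa and in no other taxon (including the outgroup).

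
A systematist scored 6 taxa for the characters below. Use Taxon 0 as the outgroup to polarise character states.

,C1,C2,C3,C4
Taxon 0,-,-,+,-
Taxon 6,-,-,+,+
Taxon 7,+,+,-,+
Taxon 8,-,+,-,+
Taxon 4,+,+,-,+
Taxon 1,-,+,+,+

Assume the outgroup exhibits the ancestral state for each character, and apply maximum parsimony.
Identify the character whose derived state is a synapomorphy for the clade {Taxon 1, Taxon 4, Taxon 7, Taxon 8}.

Character polarity is set by the outgroup: the derived state is whichever differs from the outgroup's state, so for C3 the derived state is '-', and for the remaining characters it is '+'.
Only Taxon 4 and Taxon 7 show the derived state '+' for C1, supporting them as a clade.
C2 (derived state '+') is shared by Taxon 1, Taxon 4, Taxon 7, and Taxon 8 — a synapomorphy uniting that clade.
C3 (derived state '-') is shared by Taxon 4, Taxon 7, and Taxon 8 — a synapomorphy uniting that clade.
All ingroup taxa share the derived state '+' for C4; it defines the ingroup but does not resolve relationships within it.
Most parsimonious ingroup topology: (Taxon 6,(((Taxon 7,Taxon 4),Taxon 8),Taxon 1)).
The clade {Taxon 1, Taxon 4, Taxon 7, Taxon 8} is supported by C2: its derived state '+' occurs in exactly those taxa and in no other taxon (including the outgroup).

C2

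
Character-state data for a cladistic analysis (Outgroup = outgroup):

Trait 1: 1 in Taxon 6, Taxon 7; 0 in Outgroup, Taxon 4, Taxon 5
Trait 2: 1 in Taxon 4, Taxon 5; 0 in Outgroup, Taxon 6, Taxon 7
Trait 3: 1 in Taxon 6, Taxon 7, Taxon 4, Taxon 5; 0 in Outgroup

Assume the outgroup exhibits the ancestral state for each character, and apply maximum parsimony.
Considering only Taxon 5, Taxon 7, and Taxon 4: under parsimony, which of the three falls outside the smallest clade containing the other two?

The outgroup has state '0' for every character, so '1' is the derived state throughout.
Trait 1: derived state '1' in Taxon 6 and Taxon 7 only — synapomorphy for {Taxon 6, Taxon 7}.
Trait 2 (derived state '1') is shared by Taxon 4 and Taxon 5 — a synapomorphy uniting that clade.
Trait 3 (derived state '1') is shared by all ingroup taxa — unites the whole ingroup.
Most parsimonious ingroup topology: ((Taxon 6,Taxon 7),(Taxon 4,Taxon 5)).
Taxon 5 and Taxon 4 share a more recent common ancestor with each other than either does with Taxon 7, so Taxon 7 is the least closely related of the three.

Taxon 7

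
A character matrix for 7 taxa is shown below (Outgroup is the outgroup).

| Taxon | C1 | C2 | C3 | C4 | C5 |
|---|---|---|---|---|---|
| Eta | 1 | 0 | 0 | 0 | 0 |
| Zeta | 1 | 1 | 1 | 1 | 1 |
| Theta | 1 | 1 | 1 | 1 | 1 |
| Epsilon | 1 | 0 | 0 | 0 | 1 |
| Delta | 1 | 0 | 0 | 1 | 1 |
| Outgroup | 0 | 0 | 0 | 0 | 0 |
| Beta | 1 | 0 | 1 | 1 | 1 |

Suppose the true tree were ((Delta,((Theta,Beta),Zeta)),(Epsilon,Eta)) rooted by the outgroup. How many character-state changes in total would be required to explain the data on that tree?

7

Map each character onto ((Delta,((Theta,Beta),Zeta)),(Epsilon,Eta)) (rooted by Outgroup) and count the minimum state changes it requires (Fitch parsimony):
C1: 1; C2: 2; C3: 1; C4: 1; C5: 2.
Total tree length = 7.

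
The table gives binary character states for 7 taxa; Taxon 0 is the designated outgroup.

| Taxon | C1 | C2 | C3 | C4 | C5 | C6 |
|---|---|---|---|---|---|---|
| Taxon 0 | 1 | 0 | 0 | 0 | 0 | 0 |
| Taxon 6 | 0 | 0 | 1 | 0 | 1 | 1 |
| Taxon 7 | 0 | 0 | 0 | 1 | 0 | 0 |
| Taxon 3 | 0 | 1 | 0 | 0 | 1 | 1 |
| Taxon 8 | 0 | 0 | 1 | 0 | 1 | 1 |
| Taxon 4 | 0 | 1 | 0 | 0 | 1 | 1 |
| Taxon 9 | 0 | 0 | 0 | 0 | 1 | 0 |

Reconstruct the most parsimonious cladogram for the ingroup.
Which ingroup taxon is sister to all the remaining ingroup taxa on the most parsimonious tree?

Taxon 7

Character polarity is set by the outgroup: the derived state is whichever differs from the outgroup's state, so for C1 the derived state is '0', and for the remaining characters it is '1'.
C1 (derived state '0') is shared by all ingroup taxa — unites the whole ingroup.
C2 (derived state '1') is shared by Taxon 3 and Taxon 4 — a synapomorphy uniting that clade.
C3 (derived state '1') is shared by Taxon 6 and Taxon 8 — a synapomorphy uniting that clade.
C4 (derived state '1') is unique to Taxon 7 (autapomorphy; uninformative for grouping).
C5 (derived state '1') is shared by Taxon 3, Taxon 4, Taxon 6, Taxon 8, and Taxon 9 — a synapomorphy uniting that clade.
C6: derived state '1' in Taxon 3, Taxon 4, Taxon 6, and Taxon 8 only — synapomorphy for {Taxon 3, Taxon 4, Taxon 6, Taxon 8}.
Most parsimonious ingroup topology: ((((Taxon 6,Taxon 8),(Taxon 3,Taxon 4)),Taxon 9),Taxon 7).
Taxon 7 is sister to the clade containing all other ingroup taxa, so it is the earliest-diverging (most basal) ingroup lineage.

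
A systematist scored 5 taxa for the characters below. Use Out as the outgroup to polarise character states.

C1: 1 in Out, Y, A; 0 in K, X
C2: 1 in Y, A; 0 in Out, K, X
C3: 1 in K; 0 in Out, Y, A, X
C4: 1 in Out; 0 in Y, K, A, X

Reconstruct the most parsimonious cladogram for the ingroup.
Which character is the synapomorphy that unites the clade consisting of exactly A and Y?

C2

Character polarity is set by the outgroup: the derived state is whichever differs from the outgroup's state, so for C1, C4 the derived state is '0', and for the remaining characters it is '1'.
C1 (derived state '0') is shared by K and X — a synapomorphy uniting that clade.
C2 (derived state '1') is shared by A and Y — a synapomorphy uniting that clade.
C3: derived state '1' in K only — an autapomorphy, so it tells us nothing about relationships among taxa.
C4 (derived state '0') is shared by all ingroup taxa — unites the whole ingroup.
Most parsimonious ingroup topology: ((Y,A),(K,X)).
The clade {A, Y} is supported by C2: its derived state '1' occurs in exactly those taxa and in no other taxon (including the outgroup).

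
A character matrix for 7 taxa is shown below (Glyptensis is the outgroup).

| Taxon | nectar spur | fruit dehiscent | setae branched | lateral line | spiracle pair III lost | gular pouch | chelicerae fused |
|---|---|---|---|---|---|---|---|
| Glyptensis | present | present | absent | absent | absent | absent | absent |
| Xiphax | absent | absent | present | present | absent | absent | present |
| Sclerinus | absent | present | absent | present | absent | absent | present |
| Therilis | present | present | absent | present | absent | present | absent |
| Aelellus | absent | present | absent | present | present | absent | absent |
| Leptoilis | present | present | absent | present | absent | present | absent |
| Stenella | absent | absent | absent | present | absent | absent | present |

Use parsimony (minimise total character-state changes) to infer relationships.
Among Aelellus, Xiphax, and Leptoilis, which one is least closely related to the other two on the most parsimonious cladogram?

Character polarity is set by the outgroup: the derived state is whichever differs from the outgroup's state, so for nectar spur, fruit dehiscent the derived state is 'absent', and for the remaining characters it is 'present'.
nectar spur (derived state 'absent') is shared by Aelellus, Sclerinus, Stenella, and Xiphax — a synapomorphy uniting that clade.
fruit dehiscent: derived state 'absent' in Stenella and Xiphax only — synapomorphy for {Stenella, Xiphax}.
setae branched (derived state 'present') is unique to Xiphax (autapomorphy; uninformative for grouping).
lateral line (derived state 'present') is shared by all ingroup taxa — unites the whole ingroup.
spiracle pair III lost (derived state 'present') is unique to Aelellus (autapomorphy; uninformative for grouping).
Only Leptoilis and Therilis show the derived state 'present' for gular pouch, supporting them as a clade.
chelicerae fused: derived state 'present' in Sclerinus, Stenella, and Xiphax only — synapomorphy for {Sclerinus, Stenella, Xiphax}.
Most parsimonious ingroup topology: ((((Xiphax,Stenella),Sclerinus),Aelellus),(Therilis,Leptoilis)).
Aelellus and Xiphax share a more recent common ancestor with each other than either does with Leptoilis, so Leptoilis is the least closely related of the three.

Leptoilis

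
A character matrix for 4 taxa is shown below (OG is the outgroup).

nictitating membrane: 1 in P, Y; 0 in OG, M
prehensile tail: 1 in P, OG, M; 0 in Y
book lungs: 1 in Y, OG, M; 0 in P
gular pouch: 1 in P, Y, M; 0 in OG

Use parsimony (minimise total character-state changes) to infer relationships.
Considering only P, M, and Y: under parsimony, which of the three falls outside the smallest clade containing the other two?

Character polarity is set by the outgroup: the derived state is whichever differs from the outgroup's state, so for prehensile tail, book lungs the derived state is '0', and for the remaining characters it is '1'.
Only P and Y show the derived state '1' for nictitating membrane, supporting them as a clade.
prehensile tail (derived state '0') is unique to Y (autapomorphy; uninformative for grouping).
book lungs (derived state '0') is unique to P (autapomorphy; uninformative for grouping).
gular pouch (derived state '1') is shared by all ingroup taxa — unites the whole ingroup.
Most parsimonious ingroup topology: ((Y,P),M).
P and Y share a more recent common ancestor with each other than either does with M, so M is the least closely related of the three.

M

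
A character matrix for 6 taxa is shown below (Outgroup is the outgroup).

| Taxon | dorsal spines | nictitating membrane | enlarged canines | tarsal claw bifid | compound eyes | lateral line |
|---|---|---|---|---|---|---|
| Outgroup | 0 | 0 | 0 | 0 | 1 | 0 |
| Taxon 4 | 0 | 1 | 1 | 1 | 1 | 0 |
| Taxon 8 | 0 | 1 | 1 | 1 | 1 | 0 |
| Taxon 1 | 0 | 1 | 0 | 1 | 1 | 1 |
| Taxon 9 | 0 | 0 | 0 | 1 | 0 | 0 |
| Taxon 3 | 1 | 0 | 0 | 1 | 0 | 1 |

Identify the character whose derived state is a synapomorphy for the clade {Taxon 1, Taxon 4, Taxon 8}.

Character polarity is set by the outgroup: the derived state is whichever differs from the outgroup's state, so for compound eyes the derived state is '0', and for the remaining characters it is '1'.
dorsal spines: derived state '1' in Taxon 3 only — an autapomorphy, so it tells us nothing about relationships among taxa.
nictitating membrane (derived state '1') is shared by Taxon 1, Taxon 4, and Taxon 8 — a synapomorphy uniting that clade.
Only Taxon 4 and Taxon 8 show the derived state '1' for enlarged canines, supporting them as a clade.
tarsal claw bifid (derived state '1') is shared by all ingroup taxa — unites the whole ingroup.
Only Taxon 3 and Taxon 9 show the derived state '0' for compound eyes, supporting them as a clade.
lateral line groups Taxon 1 and Taxon 3, which is incompatible with the clades supported by the remaining characters; treating it as convergent (homoplasy) costs fewer steps than any alternative tree.
Most parsimonious ingroup topology: (((Taxon 4,Taxon 8),Taxon 1),(Taxon 9,Taxon 3)).
The clade {Taxon 1, Taxon 4, Taxon 8} is supported by nictitating membrane: its derived state '1' occurs in exactly those taxa and in no other taxon (including the outgroup).

nictitating membrane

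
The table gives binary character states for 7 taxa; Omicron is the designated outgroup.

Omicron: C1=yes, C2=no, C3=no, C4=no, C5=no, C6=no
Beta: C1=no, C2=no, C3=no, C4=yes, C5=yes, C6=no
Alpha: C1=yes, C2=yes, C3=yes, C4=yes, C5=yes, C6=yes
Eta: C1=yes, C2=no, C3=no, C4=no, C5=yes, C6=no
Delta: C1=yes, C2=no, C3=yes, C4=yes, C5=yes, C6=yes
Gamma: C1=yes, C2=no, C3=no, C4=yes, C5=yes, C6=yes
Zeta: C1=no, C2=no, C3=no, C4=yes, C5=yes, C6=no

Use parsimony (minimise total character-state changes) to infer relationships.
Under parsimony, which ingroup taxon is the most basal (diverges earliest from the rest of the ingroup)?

Character polarity is set by the outgroup: the derived state is whichever differs from the outgroup's state, so for C1 the derived state is 'no', and for the remaining characters it is 'yes'.
C1 (derived state 'no') is shared by Beta and Zeta — a synapomorphy uniting that clade.
C2 (derived state 'yes') is unique to Alpha (autapomorphy; uninformative for grouping).
C3 (derived state 'yes') is shared by Alpha and Delta — a synapomorphy uniting that clade.
C4: derived state 'yes' in Alpha, Beta, Delta, Gamma, and Zeta only — synapomorphy for {Alpha, Beta, Delta, Gamma, Zeta}.
C5 (derived state 'yes') is shared by all ingroup taxa — unites the whole ingroup.
C6: derived state 'yes' in Alpha, Delta, and Gamma only — synapomorphy for {Alpha, Delta, Gamma}.
Most parsimonious ingroup topology: (((Beta,Zeta),((Alpha,Delta),Gamma)),Eta).
Eta is sister to the clade containing all other ingroup taxa, so it is the earliest-diverging (most basal) ingroup lineage.

Eta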